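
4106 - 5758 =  - 1652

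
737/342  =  737/342=2.15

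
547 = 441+106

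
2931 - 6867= - 3936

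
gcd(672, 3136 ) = 224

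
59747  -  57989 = 1758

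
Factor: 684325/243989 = 5^2*31^1*883^1 * 243989^(  -  1) 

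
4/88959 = 4/88959 = 0.00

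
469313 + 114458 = 583771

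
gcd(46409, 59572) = 1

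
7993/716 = 11 + 117/716 = 11.16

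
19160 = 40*479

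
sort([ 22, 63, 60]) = [ 22,60, 63] 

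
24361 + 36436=60797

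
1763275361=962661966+800613395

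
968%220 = 88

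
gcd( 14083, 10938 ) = 1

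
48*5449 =261552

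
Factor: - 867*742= - 2^1 * 3^1*7^1*17^2*53^1 = -643314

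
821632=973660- 152028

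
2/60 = 1/30 = 0.03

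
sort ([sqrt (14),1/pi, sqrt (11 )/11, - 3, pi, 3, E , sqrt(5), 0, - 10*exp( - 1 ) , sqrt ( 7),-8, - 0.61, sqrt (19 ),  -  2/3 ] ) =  [ -8, - 10*exp( - 1 ), - 3,-2/3, -0.61, 0 , sqrt(11 ) /11, 1/pi, sqrt(5), sqrt(  7), E,  3, pi, sqrt( 14), sqrt( 19)]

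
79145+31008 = 110153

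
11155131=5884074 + 5271057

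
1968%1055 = 913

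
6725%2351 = 2023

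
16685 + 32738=49423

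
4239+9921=14160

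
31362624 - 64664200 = -33301576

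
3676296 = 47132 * 78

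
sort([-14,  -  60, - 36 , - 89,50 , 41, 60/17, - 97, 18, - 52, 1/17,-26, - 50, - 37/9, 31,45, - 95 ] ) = [ - 97, - 95,  -  89, - 60,- 52,-50, -36, - 26, - 14,-37/9, 1/17, 60/17, 18,31,41, 45, 50 ]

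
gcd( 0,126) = 126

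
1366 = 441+925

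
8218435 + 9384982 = 17603417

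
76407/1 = 76407 = 76407.00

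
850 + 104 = 954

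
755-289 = 466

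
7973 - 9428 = -1455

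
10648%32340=10648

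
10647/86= 123 +69/86= 123.80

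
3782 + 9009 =12791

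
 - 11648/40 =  -1456/5 = -  291.20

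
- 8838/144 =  - 491/8 = -61.38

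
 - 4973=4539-9512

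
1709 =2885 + - 1176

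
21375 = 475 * 45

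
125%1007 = 125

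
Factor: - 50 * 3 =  - 2^1*3^1*5^2 = - 150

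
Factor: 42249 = 3^1*14083^1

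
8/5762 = 4/2881= 0.00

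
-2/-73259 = 2/73259 = 0.00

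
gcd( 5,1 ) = 1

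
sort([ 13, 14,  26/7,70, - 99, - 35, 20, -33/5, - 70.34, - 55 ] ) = [ - 99,-70.34, - 55, - 35,-33/5,  26/7,13, 14 , 20  ,  70 ]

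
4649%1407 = 428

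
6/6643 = 6/6643 = 0.00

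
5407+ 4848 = 10255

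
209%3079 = 209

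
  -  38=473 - 511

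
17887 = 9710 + 8177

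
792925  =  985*805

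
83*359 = 29797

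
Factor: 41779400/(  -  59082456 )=  -  5222425/7385307 = -3^(-1)*5^2*13^1* 16069^1 * 2461769^( - 1)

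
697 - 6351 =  - 5654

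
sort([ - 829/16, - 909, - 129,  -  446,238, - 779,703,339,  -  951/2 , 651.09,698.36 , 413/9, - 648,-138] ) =[ - 909, - 779, - 648, - 951/2, - 446, - 138, - 129, - 829/16,413/9,238  ,  339,651.09,698.36,703 ] 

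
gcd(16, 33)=1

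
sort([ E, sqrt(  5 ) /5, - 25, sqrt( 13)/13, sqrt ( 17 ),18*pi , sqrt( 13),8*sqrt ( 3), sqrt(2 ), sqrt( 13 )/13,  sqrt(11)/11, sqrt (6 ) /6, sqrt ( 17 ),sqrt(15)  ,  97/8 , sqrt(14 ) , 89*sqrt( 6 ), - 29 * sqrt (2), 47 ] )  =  [ - 29 * sqrt(2 ),-25, sqrt(13) /13, sqrt( 13) /13, sqrt( 11 ) /11,sqrt( 6 )/6, sqrt( 5 ) /5, sqrt(2 ), E, sqrt( 13) , sqrt(14 ),  sqrt( 15), sqrt(17 ), sqrt( 17),97/8,8 * sqrt( 3 ), 47,18*pi, 89*  sqrt( 6)] 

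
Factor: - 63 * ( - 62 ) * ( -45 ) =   -  175770 =- 2^1* 3^4 * 5^1*7^1 * 31^1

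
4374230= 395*11074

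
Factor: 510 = 2^1*3^1  *5^1*17^1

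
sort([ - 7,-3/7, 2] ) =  [ -7, - 3/7, 2]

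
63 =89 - 26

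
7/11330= 7/11330 = 0.00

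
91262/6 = 45631/3 = 15210.33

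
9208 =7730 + 1478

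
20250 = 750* 27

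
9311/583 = 15  +  566/583 = 15.97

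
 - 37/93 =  - 1 + 56/93 = - 0.40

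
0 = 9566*0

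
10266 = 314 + 9952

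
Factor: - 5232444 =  - 2^2*3^1*7^1*167^1*373^1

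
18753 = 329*57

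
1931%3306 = 1931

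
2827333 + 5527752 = 8355085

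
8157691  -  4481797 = 3675894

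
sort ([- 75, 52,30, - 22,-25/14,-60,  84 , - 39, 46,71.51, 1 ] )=[ - 75 , - 60, - 39 , - 22 , - 25/14,1,30,  46, 52,71.51,  84]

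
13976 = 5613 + 8363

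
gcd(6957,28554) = 3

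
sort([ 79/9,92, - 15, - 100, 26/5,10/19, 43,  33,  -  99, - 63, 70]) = [ - 100,-99, - 63, - 15, 10/19, 26/5, 79/9,  33, 43,  70,  92]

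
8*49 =392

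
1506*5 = 7530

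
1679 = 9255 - 7576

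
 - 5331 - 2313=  -7644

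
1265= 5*253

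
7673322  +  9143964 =16817286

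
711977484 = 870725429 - 158747945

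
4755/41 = 4755/41 = 115.98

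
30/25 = 1 + 1/5 = 1.20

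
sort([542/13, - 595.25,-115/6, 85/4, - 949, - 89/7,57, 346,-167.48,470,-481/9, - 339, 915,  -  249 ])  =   [ - 949, - 595.25, - 339, - 249, - 167.48,  -  481/9, - 115/6,-89/7, 85/4, 542/13, 57, 346,470, 915 ] 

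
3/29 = 3/29  =  0.10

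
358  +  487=845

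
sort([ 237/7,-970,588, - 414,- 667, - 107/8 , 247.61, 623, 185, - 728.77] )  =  [ - 970, - 728.77 , - 667, - 414,  -  107/8, 237/7,185,  247.61,588,  623]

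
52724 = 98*538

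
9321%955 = 726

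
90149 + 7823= 97972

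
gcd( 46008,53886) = 6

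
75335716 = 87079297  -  11743581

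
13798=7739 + 6059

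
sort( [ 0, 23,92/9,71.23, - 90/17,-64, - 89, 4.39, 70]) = [  -  89,- 64,- 90/17, 0,4.39,92/9,  23,70,71.23]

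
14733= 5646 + 9087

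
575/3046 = 575/3046 = 0.19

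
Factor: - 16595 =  - 5^1*3319^1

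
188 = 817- 629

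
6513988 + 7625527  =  14139515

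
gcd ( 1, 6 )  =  1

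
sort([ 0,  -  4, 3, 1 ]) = [- 4, 0 , 1, 3 ]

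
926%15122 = 926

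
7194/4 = 1798+1/2 =1798.50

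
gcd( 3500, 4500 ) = 500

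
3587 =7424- 3837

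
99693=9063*11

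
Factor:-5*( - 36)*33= 5940 =2^2*3^3* 5^1*11^1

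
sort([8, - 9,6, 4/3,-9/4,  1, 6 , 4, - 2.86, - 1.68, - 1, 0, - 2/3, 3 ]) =[ - 9,-2.86, - 9/4, - 1.68, - 1, - 2/3, 0,1 , 4/3,3,4, 6, 6, 8]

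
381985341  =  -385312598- - 767297939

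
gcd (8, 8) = 8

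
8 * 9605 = 76840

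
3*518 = 1554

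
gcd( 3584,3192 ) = 56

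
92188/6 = 15364 + 2/3 = 15364.67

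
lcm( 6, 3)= 6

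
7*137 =959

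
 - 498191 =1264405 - 1762596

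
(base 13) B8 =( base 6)411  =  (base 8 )227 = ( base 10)151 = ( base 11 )128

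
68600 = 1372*50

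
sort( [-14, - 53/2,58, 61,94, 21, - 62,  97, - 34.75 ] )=[  -  62, - 34.75,- 53/2, - 14, 21,58, 61,94,97]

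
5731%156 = 115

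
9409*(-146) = -1373714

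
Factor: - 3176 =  - 2^3*397^1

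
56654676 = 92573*612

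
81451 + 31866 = 113317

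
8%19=8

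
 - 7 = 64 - 71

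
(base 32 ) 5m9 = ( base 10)5833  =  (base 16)16C9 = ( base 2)1011011001001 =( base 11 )4423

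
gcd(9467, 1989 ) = 1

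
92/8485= 92/8485  =  0.01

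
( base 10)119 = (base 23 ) 54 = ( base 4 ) 1313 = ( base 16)77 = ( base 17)70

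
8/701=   8/701 = 0.01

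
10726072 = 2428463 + 8297609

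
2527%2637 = 2527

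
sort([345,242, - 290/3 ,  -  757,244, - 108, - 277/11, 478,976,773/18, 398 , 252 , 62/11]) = [ - 757, - 108, - 290/3, - 277/11  ,  62/11,773/18,  242 , 244,252, 345, 398 , 478,  976 ] 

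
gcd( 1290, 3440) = 430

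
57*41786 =2381802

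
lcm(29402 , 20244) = 1234884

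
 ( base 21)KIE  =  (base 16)23FC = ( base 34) 7WW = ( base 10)9212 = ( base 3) 110122012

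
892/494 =446/247 = 1.81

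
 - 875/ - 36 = 875/36  =  24.31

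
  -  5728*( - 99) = 567072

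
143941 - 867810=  - 723869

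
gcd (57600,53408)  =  32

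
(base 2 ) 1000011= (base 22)31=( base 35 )1W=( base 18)3d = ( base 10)67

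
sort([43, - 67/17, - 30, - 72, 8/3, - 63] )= [ - 72,-63, -30, - 67/17, 8/3 , 43 ] 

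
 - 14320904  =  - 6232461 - 8088443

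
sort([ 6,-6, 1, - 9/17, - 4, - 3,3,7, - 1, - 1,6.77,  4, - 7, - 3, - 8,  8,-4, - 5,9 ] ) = [- 8,-7, - 6 ,  -  5, - 4 ,-4, - 3, - 3, - 1,-1 , -9/17, 1, 3,4, 6,6.77,7,8,9] 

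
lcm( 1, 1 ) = 1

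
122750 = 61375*2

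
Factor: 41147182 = 2^1*37^1*556043^1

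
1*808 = 808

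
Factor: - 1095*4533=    - 3^2 * 5^1*73^1*1511^1 = -4963635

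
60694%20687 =19320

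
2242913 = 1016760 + 1226153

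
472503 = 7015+465488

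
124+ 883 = 1007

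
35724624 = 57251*624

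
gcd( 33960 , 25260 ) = 60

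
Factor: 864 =2^5*3^3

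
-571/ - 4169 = 571/4169 = 0.14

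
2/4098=1/2049 =0.00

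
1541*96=147936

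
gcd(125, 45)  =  5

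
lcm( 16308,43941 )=1581876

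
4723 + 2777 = 7500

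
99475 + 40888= 140363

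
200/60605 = 40/12121 = 0.00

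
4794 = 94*51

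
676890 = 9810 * 69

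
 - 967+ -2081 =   -  3048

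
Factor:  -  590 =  - 2^1*5^1*59^1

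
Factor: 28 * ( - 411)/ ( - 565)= 11508/565 = 2^2*3^1 *5^( -1)*7^1 * 113^( - 1)*137^1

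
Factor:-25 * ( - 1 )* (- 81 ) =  - 3^4*5^2=-2025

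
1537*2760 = 4242120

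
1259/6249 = 1259/6249=0.20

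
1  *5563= 5563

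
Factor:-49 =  - 7^2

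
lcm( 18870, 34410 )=584970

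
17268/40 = 431  +  7/10 = 431.70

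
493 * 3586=1767898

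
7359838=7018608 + 341230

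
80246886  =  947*84738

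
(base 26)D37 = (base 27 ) c4h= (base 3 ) 110011122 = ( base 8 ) 21251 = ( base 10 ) 8873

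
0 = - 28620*0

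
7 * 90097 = 630679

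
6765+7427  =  14192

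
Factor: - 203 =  - 7^1*29^1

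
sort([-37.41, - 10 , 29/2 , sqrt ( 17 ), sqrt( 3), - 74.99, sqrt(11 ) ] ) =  [-74.99 , - 37.41 ,-10, sqrt( 3),sqrt(11 ),  sqrt(17), 29/2]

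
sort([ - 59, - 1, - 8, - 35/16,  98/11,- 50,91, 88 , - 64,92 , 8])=[ - 64, - 59,  -  50, - 8,-35/16,-1, 8,98/11, 88 , 91, 92 ] 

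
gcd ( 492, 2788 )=164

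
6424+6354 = 12778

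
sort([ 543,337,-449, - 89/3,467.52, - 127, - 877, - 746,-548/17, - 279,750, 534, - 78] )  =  [- 877, - 746,-449, - 279,-127, - 78,-548/17, - 89/3, 337,467.52,534,543,  750 ]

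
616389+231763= 848152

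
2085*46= 95910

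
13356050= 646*20675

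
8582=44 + 8538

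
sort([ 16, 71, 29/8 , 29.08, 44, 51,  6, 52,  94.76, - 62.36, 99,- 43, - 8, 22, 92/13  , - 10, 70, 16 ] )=[ - 62.36,- 43, - 10, - 8, 29/8, 6,  92/13,16,16,22,29.08,44,51 , 52,70,71,94.76, 99 ]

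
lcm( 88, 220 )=440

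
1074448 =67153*16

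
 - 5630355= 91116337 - 96746692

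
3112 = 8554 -5442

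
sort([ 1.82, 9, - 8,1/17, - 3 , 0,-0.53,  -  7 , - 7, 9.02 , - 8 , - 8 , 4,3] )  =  [ -8,-8, - 8, - 7 , - 7, - 3,-0.53 , 0, 1/17,  1.82 , 3,4, 9,  9.02 ] 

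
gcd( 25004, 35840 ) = 28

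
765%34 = 17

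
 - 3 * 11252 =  - 33756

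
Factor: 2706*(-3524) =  - 9535944 = -2^3*3^1*11^1 * 41^1 * 881^1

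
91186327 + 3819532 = 95005859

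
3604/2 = 1802 =1802.00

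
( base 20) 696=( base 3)10112210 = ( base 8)5032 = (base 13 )123c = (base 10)2586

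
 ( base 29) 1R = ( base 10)56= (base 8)70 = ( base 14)40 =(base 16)38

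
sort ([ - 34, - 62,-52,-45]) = [ - 62,-52, - 45, - 34]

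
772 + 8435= 9207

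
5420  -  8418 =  - 2998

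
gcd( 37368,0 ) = 37368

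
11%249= 11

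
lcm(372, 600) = 18600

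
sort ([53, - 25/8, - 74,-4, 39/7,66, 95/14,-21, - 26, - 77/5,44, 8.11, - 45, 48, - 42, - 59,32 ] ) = [  -  74, -59, - 45,- 42, - 26, - 21, - 77/5,- 4, - 25/8, 39/7, 95/14 , 8.11, 32,44,  48,53, 66] 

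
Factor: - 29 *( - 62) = 2^1*29^1*31^1 = 1798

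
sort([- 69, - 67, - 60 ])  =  [ - 69, - 67,  -  60]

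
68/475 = 68/475 = 0.14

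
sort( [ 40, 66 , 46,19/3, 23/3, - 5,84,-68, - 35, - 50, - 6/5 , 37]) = [ - 68,- 50, - 35, - 5, - 6/5, 19/3,23/3,  37, 40,46,66, 84] 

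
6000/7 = 6000/7   =  857.14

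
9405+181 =9586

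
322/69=14/3=4.67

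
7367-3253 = 4114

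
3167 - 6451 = -3284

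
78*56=4368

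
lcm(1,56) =56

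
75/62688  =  25/20896 = 0.00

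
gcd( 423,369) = 9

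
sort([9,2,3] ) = [ 2,3  ,  9] 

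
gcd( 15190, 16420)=10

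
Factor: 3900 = 2^2*3^1*5^2 *13^1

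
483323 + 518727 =1002050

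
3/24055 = 3/24055 = 0.00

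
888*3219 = 2858472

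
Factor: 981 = 3^2*109^1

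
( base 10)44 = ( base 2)101100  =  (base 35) 19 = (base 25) 1j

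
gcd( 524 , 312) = 4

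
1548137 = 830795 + 717342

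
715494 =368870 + 346624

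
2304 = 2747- 443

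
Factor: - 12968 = -2^3 * 1621^1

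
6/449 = 6/449=   0.01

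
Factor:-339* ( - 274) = 92886 = 2^1*3^1 * 113^1*137^1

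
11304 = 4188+7116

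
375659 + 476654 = 852313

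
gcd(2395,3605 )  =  5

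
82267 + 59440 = 141707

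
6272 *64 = 401408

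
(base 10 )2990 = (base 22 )63K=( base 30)39k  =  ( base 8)5656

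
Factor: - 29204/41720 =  - 2^ ( - 1 ) *5^( - 1)*7^1 = - 7/10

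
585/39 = 15=15.00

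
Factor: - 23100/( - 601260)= 35/911  =  5^1*7^1*911^( - 1 )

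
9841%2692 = 1765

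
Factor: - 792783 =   -  3^2*59^1*1493^1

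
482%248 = 234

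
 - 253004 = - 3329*76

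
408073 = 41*9953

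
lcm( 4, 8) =8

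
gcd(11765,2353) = 2353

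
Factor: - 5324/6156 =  - 3^( - 4) * 11^3*19^( - 1 ) = -1331/1539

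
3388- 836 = 2552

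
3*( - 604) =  - 1812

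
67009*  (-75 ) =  - 5025675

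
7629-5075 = 2554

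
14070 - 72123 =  - 58053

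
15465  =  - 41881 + 57346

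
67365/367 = 183 + 204/367 = 183.56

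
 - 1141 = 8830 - 9971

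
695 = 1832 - 1137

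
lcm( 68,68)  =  68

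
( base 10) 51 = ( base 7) 102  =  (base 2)110011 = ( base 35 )1g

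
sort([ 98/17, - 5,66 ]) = [ - 5,98/17 , 66]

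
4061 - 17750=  - 13689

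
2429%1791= 638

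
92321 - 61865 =30456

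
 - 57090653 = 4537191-61627844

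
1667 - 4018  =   - 2351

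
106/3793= 106/3793 = 0.03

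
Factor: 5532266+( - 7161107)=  - 3^1  *  542947^1  =  - 1628841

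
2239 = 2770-531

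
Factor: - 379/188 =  - 2^( - 2 ) * 47^( - 1) * 379^1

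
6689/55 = 6689/55 = 121.62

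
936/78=12=12.00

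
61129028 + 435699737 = 496828765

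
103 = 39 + 64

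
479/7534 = 479/7534 = 0.06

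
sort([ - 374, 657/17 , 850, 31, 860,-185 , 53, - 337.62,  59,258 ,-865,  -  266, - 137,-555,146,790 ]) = [ - 865 , -555, - 374 , - 337.62,  -  266,-185, - 137, 31, 657/17,  53,59, 146, 258,790,850, 860 ] 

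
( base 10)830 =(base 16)33E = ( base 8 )1476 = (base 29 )SI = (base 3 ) 1010202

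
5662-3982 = 1680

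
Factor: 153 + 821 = 2^1*487^1 = 974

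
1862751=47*39633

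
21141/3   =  7047 = 7047.00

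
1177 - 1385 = -208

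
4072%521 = 425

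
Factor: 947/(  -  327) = -3^(-1 )*109^(-1)*947^1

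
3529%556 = 193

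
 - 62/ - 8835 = 2/285 = 0.01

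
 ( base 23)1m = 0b101101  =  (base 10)45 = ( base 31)1e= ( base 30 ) 1F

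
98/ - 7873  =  - 98/7873 = - 0.01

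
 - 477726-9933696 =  - 10411422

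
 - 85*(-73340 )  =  6233900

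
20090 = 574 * 35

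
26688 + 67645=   94333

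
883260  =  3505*252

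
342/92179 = 342/92179 = 0.00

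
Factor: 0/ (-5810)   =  0^1 = 0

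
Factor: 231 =3^1*7^1* 11^1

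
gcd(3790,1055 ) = 5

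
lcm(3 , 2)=6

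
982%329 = 324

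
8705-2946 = 5759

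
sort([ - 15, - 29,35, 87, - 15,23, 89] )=[ - 29 , - 15,- 15, 23,  35, 87,  89] 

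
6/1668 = 1/278=0.00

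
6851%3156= 539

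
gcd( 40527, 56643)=237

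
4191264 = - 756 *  ( - 5544 ) 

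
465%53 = 41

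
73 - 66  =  7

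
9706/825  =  11 + 631/825= 11.76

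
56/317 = 56/317 =0.18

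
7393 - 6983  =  410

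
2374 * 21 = 49854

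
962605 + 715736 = 1678341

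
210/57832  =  105/28916= 0.00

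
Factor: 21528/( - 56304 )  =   - 13/34=   - 2^( - 1)*13^1*17^( - 1) 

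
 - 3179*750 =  - 2384250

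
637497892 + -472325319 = 165172573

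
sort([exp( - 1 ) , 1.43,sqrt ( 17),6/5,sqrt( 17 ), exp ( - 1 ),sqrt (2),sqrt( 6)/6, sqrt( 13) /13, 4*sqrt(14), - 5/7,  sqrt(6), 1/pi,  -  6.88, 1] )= [ - 6.88, - 5/7,  sqrt( 13)/13,1/pi,  exp ( - 1), exp( - 1), sqrt(6) /6, 1,  6/5,sqrt( 2),1.43,sqrt( 6),sqrt (17),  sqrt( 17),  4 * sqrt(14)]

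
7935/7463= 1 + 472/7463 = 1.06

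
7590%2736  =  2118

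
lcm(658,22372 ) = 22372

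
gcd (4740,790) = 790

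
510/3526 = 255/1763 = 0.14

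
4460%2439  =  2021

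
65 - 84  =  -19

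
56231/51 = 1102  +  29/51 = 1102.57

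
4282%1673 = 936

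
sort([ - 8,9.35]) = [ - 8,9.35] 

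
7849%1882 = 321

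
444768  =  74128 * 6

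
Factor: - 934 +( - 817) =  - 17^1*103^1 = -1751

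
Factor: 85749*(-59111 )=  - 5068709139  =  - 3^1*13^1*101^1*283^1*4547^1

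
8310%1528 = 670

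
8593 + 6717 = 15310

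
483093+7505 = 490598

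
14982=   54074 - 39092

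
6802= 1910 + 4892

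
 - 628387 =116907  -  745294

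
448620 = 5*89724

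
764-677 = 87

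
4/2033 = 4/2033 = 0.00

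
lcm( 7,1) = 7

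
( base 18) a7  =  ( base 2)10111011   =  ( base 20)97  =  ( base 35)5c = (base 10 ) 187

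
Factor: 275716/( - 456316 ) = - 229^1 * 379^ ( - 1) = -229/379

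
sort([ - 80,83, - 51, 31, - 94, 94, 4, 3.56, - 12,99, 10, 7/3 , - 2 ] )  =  [ - 94, - 80, - 51, - 12, - 2, 7/3, 3.56, 4, 10,31, 83,94, 99]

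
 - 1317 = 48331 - 49648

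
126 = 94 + 32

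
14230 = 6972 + 7258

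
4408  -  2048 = 2360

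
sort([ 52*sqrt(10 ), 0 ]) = [ 0 , 52*sqrt( 10 )]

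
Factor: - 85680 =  - 2^4*3^2*5^1 * 7^1*17^1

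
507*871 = 441597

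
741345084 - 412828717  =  328516367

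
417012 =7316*57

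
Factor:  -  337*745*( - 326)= 81847190 = 2^1*5^1 * 149^1*163^1*337^1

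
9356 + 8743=18099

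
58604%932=820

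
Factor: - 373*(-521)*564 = 109603812 = 2^2*3^1*47^1 *373^1*521^1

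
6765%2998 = 769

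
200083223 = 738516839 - 538433616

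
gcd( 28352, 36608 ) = 64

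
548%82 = 56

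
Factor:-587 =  - 587^1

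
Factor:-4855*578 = - 2^1*5^1*17^2*971^1 = -2806190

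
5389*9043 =48732727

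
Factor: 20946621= 3^1*6982207^1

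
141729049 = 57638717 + 84090332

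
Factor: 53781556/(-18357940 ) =  -  13445389/4589485 =- 5^( - 1)*83^(- 1 )*11059^( - 1)*13445389^1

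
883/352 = 883/352 = 2.51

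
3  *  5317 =15951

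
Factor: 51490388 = 2^2*12872597^1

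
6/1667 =6/1667=0.00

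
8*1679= 13432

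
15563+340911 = 356474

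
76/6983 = 76/6983 = 0.01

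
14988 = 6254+8734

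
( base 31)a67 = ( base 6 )113215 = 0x264B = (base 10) 9803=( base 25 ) FH3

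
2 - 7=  - 5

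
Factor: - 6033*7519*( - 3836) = 174009119172 = 2^2 * 3^1*7^1*73^1*103^1*137^1*2011^1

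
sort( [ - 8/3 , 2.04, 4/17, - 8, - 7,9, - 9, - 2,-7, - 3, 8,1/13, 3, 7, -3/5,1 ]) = [ - 9, - 8 , - 7, - 7,- 3,-8/3, - 2, - 3/5,1/13,4/17  ,  1, 2.04, 3,7,8,9]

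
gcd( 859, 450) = 1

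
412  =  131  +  281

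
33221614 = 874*38011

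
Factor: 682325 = 5^2*7^2*557^1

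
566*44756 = 25331896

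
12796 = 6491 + 6305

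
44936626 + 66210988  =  111147614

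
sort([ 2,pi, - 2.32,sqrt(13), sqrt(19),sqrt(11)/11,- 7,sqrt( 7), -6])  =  [  -  7  , - 6, - 2.32,sqrt(11)/11,2, sqrt( 7), pi,sqrt(13) , sqrt(19 ) ]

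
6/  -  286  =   - 3/143=-  0.02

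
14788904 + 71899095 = 86687999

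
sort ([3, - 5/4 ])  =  [ - 5/4, 3] 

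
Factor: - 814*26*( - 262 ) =5544968 =2^3*11^1*13^1*37^1*131^1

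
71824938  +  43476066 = 115301004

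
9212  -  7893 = 1319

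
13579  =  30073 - 16494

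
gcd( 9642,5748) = 6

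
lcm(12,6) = 12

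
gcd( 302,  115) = 1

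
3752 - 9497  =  -5745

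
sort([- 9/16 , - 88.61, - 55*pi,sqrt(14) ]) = [ - 55  *  pi, -88.61, - 9/16 , sqrt( 14) ]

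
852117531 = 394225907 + 457891624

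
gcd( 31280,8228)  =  68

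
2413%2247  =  166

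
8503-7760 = 743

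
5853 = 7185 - 1332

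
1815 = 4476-2661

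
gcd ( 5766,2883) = 2883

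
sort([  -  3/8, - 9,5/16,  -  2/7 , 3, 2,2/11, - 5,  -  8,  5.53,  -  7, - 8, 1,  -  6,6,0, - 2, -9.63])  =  [ - 9.63,  -  9, -8, - 8 , - 7,  -  6, - 5, - 2, - 3/8,-2/7, 0,  2/11, 5/16,1,  2, 3,  5.53, 6 ]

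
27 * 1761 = 47547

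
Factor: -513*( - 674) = 345762 = 2^1*3^3*19^1*337^1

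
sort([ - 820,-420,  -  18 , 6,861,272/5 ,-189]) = [ - 820,-420, - 189, - 18, 6,272/5 , 861] 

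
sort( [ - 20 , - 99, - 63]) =[ - 99, - 63 , - 20]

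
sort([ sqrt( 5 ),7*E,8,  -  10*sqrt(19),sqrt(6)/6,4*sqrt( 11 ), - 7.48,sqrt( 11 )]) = [-10*sqrt( 19), - 7.48,sqrt (6) /6,sqrt( 5),sqrt( 11),8,4*sqrt(11),7 * E]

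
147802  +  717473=865275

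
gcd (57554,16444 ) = 8222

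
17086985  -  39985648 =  - 22898663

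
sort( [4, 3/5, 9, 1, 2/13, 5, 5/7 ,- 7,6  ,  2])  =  [ - 7, 2/13, 3/5, 5/7 , 1, 2, 4,  5,6,9]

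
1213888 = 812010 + 401878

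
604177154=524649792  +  79527362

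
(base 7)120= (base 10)63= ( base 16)3f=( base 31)21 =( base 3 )2100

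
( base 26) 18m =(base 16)38A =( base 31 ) T7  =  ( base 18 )2E6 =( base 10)906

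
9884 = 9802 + 82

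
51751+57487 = 109238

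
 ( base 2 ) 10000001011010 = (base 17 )1bb3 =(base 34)75K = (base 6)102202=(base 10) 8282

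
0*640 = 0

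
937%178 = 47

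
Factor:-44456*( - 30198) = 1342482288 = 2^4 *3^1 * 7^1*719^1*5557^1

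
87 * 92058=8009046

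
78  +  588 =666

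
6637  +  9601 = 16238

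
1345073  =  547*2459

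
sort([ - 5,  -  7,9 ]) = [ - 7, - 5,9 ]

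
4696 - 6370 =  - 1674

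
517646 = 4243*122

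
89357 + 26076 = 115433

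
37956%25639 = 12317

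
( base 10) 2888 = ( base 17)9gf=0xB48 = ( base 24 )508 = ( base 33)2lh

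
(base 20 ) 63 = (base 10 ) 123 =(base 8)173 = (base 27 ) 4f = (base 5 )443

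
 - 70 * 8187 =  - 573090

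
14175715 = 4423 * 3205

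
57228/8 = 7153 + 1/2=7153.50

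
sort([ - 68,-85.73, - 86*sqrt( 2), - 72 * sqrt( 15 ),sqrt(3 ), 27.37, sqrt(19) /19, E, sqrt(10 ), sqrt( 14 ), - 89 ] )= [ - 72 * sqrt(15 ) ,  -  86 * sqrt (2 ), - 89, - 85.73 , - 68,sqrt(19)/19, sqrt( 3), E,sqrt ( 10 ),sqrt(14) , 27.37]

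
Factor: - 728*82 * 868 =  - 2^6*7^2 *13^1*31^1*41^1 = - 51816128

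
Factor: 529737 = 3^1*13^1* 17^2* 47^1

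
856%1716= 856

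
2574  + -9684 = -7110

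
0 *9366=0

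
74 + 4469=4543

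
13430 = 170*79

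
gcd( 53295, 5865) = 255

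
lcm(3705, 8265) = 107445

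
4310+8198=12508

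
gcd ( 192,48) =48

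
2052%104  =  76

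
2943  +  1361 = 4304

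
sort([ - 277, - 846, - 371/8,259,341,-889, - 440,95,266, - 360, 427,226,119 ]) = [ - 889 , - 846,-440, - 360,-277,- 371/8, 95,119,226,259,  266,341,427] 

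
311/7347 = 311/7347  =  0.04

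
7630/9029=7630/9029 = 0.85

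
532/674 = 266/337 = 0.79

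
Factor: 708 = 2^2 * 3^1*59^1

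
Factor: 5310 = 2^1*3^2*5^1*59^1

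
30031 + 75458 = 105489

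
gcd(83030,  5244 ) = 874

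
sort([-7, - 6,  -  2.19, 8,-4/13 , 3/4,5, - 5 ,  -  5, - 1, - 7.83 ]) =[ - 7.83, -7, -6, - 5, - 5, - 2.19, - 1,  -  4/13, 3/4, 5,  8] 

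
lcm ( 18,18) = 18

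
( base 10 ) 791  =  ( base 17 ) 2c9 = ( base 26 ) 14B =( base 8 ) 1427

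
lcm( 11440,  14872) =148720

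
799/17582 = 799/17582  =  0.05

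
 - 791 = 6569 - 7360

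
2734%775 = 409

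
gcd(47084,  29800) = 596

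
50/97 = 50/97 = 0.52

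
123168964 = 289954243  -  166785279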